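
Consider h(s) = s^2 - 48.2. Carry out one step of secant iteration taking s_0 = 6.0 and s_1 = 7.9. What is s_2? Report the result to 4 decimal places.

6.8777

h(6.0) = -12.200000, h(7.9) = 14.210000
s_2 = 7.900000 − 14.210000·(7.900000 − 6.000000) / (14.210000 − (-12.200000)) = 7.900000 − (26.999000)/(26.410000) = 6.877698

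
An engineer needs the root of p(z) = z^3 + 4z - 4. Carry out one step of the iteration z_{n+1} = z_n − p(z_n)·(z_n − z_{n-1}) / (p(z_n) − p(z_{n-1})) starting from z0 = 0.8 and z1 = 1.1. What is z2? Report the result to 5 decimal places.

0.84279

p(0.8) = -0.2880000, p(1.1) = 1.7310000
z2 = 1.1000000 − 1.7310000·(1.1000000 − 0.8000000) / (1.7310000 − (-0.2880000)) = 1.1000000 − (0.5193000)/(2.0190000) = 0.8427935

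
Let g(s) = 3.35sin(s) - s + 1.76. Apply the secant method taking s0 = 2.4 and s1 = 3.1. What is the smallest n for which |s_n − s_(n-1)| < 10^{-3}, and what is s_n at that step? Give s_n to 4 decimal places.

n = 4, s_n = 2.8197

g(2.4) = 1.622802, g(3.1) = -1.200705
s2 = 3.100000 − (-1.200705)·(0.700000)/(-2.823506) = 2.802323;  |Δ| = 0.297677
g(2.802323) = 0.072552
s3 = 2.802323 − 0.072552·(-0.297677)/(1.273257) = 2.819285;  |Δ| = 0.016962
g(2.819285) = 0.001848
s4 = 2.819285 − 0.001848·(0.016962)/(-0.070704) = 2.819728;  |Δ| = 0.000443
|s4 − s3| = 0.000443 < 10^{-3}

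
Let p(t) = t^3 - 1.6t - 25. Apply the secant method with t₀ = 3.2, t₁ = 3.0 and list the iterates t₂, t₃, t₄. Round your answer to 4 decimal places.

p(3.2) = 2.648000, p(3.0) = -2.800000
t₂ = 3.000000 − (-2.800000)·(3.000000 − 3.200000) / (-2.800000 − 2.648000) = 3.000000 − (0.560000)/(-5.448000) = 3.102790
p(3.102790) = -0.092955
t₃ = 3.102790 − (-0.092955)·(3.102790 − 3.000000) / (-0.092955 − (-2.800000)) = 3.102790 − (-0.009555)/(2.707045) = 3.106320
p(3.106320) = 0.003456
t₄ = 3.106320 − 0.003456·(3.106320 − 3.102790) / (0.003456 − (-0.092955)) = 3.106320 − (0.000012)/(0.096411) = 3.106193

3.1028, 3.1063, 3.1062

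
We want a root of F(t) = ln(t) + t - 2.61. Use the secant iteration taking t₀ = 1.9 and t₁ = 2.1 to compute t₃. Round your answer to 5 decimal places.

F(1.9) = -0.0681461, F(2.1) = 0.2319373
t₂ = 2.1000000 − 0.2319373·(2.1000000 − 1.9000000) / (0.2319373 − (-0.0681461)) = 2.1000000 − (0.0463875)/(0.3000835) = 1.9454181
F(1.9454181) = 0.0008950
t₃ = 1.9454181 − 0.0008950·(1.9454181 − 2.1000000) / (0.0008950 − 0.2319373) = 1.9454181 − (-0.0001384)/(-0.2310423) = 1.9448193

1.94482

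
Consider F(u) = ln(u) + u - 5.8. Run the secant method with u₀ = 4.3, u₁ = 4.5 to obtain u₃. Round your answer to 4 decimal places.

4.3336

F(4.3) = -0.041385, F(4.5) = 0.204077
u₂ = 4.500000 − 0.204077·(4.500000 − 4.300000) / (0.204077 − (-0.041385)) = 4.500000 − (0.040815)/(0.245462) = 4.333720
F(4.333720) = 0.000146
u₃ = 4.333720 − 0.000146·(4.333720 − 4.500000) / (0.000146 − 0.204077) = 4.333720 − (-0.000024)/(-0.203931) = 4.333601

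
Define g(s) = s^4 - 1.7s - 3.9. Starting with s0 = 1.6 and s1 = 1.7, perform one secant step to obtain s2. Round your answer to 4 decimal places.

g(1.6) = -0.066400, g(1.7) = 1.562100
s2 = 1.700000 − 1.562100·(1.700000 − 1.600000) / (1.562100 − (-0.066400)) = 1.700000 − (0.156210)/(1.628500) = 1.604077

1.6041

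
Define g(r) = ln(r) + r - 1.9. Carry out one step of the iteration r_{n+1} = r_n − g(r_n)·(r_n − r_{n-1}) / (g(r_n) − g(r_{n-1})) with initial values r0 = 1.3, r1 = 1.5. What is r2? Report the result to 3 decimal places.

1.497

g(1.3) = -0.33764, g(1.5) = 0.00547
r2 = 1.50000 − 0.00547·(1.50000 − 1.30000) / (0.00547 − (-0.33764)) = 1.50000 − (0.00109)/(0.34310) = 1.49681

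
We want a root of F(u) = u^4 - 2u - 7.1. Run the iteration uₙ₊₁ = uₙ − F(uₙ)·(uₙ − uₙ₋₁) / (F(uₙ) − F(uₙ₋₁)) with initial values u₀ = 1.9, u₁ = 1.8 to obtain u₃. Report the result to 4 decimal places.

F(1.9) = 2.132100, F(1.8) = -0.202400
u₂ = 1.800000 − (-0.202400)·(1.800000 − 1.900000) / (-0.202400 − 2.132100) = 1.800000 − (0.020240)/(-2.334500) = 1.808670
F(1.808670) = -0.016021
u₃ = 1.808670 − (-0.016021)·(1.808670 − 1.800000) / (-0.016021 − (-0.202400)) = 1.808670 − (-0.000139)/(0.186379) = 1.809415

1.8094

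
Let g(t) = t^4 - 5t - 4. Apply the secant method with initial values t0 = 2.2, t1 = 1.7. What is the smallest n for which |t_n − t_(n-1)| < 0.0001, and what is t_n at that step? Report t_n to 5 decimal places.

g(2.2) = 8.4256000, g(1.7) = -4.1479000
t2 = 1.7000000 − (-4.1479000)·(-0.5000000)/(-12.5735000) = 1.8649461;  |Δ| = 0.1649461
g(1.8649461) = -1.2280795
t3 = 1.8649461 − (-1.2280795)·(0.1649461)/(2.9198205) = 1.9343226;  |Δ| = 0.0693765
g(1.9343226) = 0.3279875
t4 = 1.9343226 − 0.3279875·(0.0693765)/(1.5560670) = 1.9196995;  |Δ| = 0.0146232
g(1.9196995) = -0.0174591
t5 = 1.9196995 − (-0.0174591)·(-0.0146232)/(-0.3454466) = 1.9204385;  |Δ| = 0.0007391
g(1.9204385) = -0.0002281
t6 = 1.9204385 − (-0.0002281)·(0.0007391)/(0.0172310) = 1.9204483;  |Δ| = 0.0000098
|t6 − t5| = 0.0000098 < 0.0001

n = 6, t_n = 1.92045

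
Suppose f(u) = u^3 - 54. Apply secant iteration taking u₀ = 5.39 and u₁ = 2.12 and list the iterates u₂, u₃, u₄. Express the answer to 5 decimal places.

f(5.39) = 102.5908190, f(2.12) = -44.4718720
u₂ = 2.1200000 − (-44.4718720)·(2.1200000 − 5.3900000) / (-44.4718720 − 102.5908190) = 2.1200000 − (145.4230214)/(-147.0626910) = 3.1088505
f(3.1088505) = -23.9531097
u₃ = 3.1088505 − (-23.9531097)·(3.1088505 − 2.1200000) / (-23.9531097 − (-44.4718720)) = 3.1088505 − (-23.6860455)/(20.5187623) = 4.2632109
f(4.2632109) = 23.4837175
u₄ = 4.2632109 − 23.4837175·(4.2632109 − 3.1088505) / (23.4837175 − (-23.9531097)) = 4.2632109 − (27.1086722)/(47.4368272) = 3.6917420

3.10885, 4.26321, 3.69174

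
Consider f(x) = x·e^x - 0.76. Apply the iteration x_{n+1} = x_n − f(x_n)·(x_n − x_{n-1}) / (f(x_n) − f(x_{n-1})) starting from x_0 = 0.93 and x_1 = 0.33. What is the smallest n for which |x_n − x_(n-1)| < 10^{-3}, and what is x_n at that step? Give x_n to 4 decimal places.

f(0.93) = 1.597094, f(0.33) = -0.300981
x_2 = 0.330000 − (-0.300981)·(-0.600000)/(-1.898074) = 0.425143;  |Δ| = 0.095143
f(0.425143) = -0.109613
x_3 = 0.425143 − (-0.109613)·(0.095143)/(0.191368) = 0.479639;  |Δ| = 0.054496
f(0.479639) = 0.014853
x_4 = 0.479639 − 0.014853·(0.054496)/(0.124466) = 0.473136;  |Δ| = 0.006503
f(0.473136) = -0.000608
x_5 = 0.473136 − (-0.000608)·(-0.006503)/(-0.015461) = 0.473392;  |Δ| = 0.000256
|x_5 − x_4| = 0.000256 < 10^{-3}

n = 5, x_n = 0.4734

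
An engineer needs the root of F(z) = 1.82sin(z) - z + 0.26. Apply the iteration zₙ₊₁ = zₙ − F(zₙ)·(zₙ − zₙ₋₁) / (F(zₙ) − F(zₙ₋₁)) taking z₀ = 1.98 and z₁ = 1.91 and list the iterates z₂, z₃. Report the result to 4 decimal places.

F(1.98) = -0.050263, F(1.91) = 0.066296
z₂ = 1.910000 − 0.066296·(1.910000 − 1.980000) / (0.066296 − (-0.050263)) = 1.910000 − (-0.004641)/(0.116559) = 1.949814
F(1.949814) = 0.001017
z₃ = 1.949814 − 0.001017·(1.949814 − 1.910000) / (0.001017 − 0.066296) = 1.949814 − (0.000041)/(-0.065279) = 1.950435

1.9498, 1.9504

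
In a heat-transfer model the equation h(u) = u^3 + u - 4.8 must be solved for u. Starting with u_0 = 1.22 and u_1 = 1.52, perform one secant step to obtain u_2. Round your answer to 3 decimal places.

h(1.22) = -1.76415, h(1.52) = 0.23181
u_2 = 1.52000 − 0.23181·(1.52000 − 1.22000) / (0.23181 − (-1.76415)) = 1.52000 − (0.06954)/(1.99596) = 1.48516

1.485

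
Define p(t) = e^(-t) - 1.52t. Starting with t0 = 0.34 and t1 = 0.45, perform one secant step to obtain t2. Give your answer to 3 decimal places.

p(0.34) = 0.19497, p(0.45) = -0.04637
t2 = 0.45000 − (-0.04637)·(0.45000 − 0.34000) / (-0.04637 − 0.19497) = 0.45000 − (-0.00510)/(-0.24134) = 0.42886

0.429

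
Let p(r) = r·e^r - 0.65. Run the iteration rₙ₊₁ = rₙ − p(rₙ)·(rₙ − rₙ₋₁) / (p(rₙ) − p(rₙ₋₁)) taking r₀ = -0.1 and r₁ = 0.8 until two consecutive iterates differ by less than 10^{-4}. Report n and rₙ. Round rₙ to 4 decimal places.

n = 7, rₙ = 0.4250

p(-0.1) = -0.740484, p(0.8) = 1.130433
r₂ = 0.800000 − 1.130433·(0.900000)/(1.870916) = 0.256208;  |Δ| = 0.543792
p(0.256208) = -0.318974
r₃ = 0.256208 − (-0.318974)·(-0.543792)/(-1.449407) = 0.375881;  |Δ| = 0.119673
p(0.375881) = -0.102614
r₄ = 0.375881 − (-0.102614)·(0.119673)/(0.216360) = 0.432639;  |Δ| = 0.056758
p(0.432639) = 0.016835
r₅ = 0.432639 − 0.016835·(0.056758)/(0.119449) = 0.424640;  |Δ| = 0.008000
p(0.424640) = -0.000709
r₆ = 0.424640 − (-0.000709)·(-0.008000)/(-0.017545) = 0.424963;  |Δ| = 0.000323
p(0.424963) = -0.000005
r₇ = 0.424963 − (-0.000005)·(0.000323)/(0.000705) = 0.424965;  |Δ| = 0.000002
|r₇ − r₆| = 0.000002 < 10^{-4}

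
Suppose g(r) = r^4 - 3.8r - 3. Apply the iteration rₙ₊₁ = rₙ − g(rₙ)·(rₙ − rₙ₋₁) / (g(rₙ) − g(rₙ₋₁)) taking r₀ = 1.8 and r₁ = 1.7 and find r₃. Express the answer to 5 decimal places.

1.76530

g(1.8) = 0.6576000, g(1.7) = -1.1079000
r₂ = 1.7000000 − (-1.1079000)·(1.7000000 − 1.8000000) / (-1.1079000 − 0.6576000) = 1.7000000 − (0.1107900)/(-1.7655000) = 1.7627528
g(1.7627528) = -0.0431640
r₃ = 1.7627528 − (-0.0431640)·(1.7627528 − 1.7000000) / (-0.0431640 − (-1.1079000)) = 1.7627528 − (-0.0027087)/(1.0647360) = 1.7652967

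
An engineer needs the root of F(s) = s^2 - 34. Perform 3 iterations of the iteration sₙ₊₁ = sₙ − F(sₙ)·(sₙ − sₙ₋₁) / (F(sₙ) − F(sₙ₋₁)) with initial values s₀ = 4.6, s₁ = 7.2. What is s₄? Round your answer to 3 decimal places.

F(4.6) = -12.84000, F(7.2) = 17.84000
s₂ = 7.20000 − 17.84000·(7.20000 − 4.60000) / (17.84000 − (-12.84000)) = 7.20000 − (46.38400)/(30.68000) = 5.68814
F(5.68814) = -1.64511
s₃ = 5.68814 − (-1.64511)·(5.68814 − 7.20000) / (-1.64511 − 17.84000) = 5.68814 − (2.48719)/(-19.48511) = 5.81578
F(5.81578) = -0.17669
s₄ = 5.81578 − (-0.17669)·(5.81578 − 5.68814) / (-0.17669 − (-1.64511)) = 5.81578 − (-0.02255)/(1.46842) = 5.83114

5.831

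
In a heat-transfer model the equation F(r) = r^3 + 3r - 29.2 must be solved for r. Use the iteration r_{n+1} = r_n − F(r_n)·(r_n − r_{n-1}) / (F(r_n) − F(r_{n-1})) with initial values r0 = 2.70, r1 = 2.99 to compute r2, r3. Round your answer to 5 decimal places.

F(2.70) = -1.4170000, F(2.99) = 6.5008990
r2 = 2.9900000 − 6.5008990·(2.9900000 − 2.7000000) / (6.5008990 − (-1.4170000)) = 2.9900000 − (1.8852607)/(7.9178990) = 2.7518989
F(2.7518989) = -0.1043181
r3 = 2.7518989 − (-0.1043181)·(2.7518989 − 2.9900000) / (-0.1043181 − 6.5008990) = 2.7518989 − (0.0248382)/(-6.6052171) = 2.7556593

2.75190, 2.75566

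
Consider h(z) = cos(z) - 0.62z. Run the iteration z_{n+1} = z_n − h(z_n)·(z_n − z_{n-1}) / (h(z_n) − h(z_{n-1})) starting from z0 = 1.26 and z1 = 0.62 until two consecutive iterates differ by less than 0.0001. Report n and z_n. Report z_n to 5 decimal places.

n = 5, z_n = 0.94489

h(1.26) = -0.4753831, h(0.62) = 0.4294785
z2 = 0.6200000 − 0.4294785·(-0.6400000)/(0.9048615) = 0.9237660;  |Δ| = 0.3037660
h(0.9237660) = 0.0300847
z3 = 0.9237660 − 0.0300847·(0.3037660)/(-0.3993938) = 0.9466475;  |Δ| = 0.0228814
h(0.9466475) = -0.0025146
z4 = 0.9466475 − (-0.0025146)·(0.0228814)/(-0.0325992) = 0.9448825;  |Δ| = 0.0017650
h(0.9448825) = 0.0000110
z5 = 0.9448825 − 0.0000110·(-0.0017650)/(0.0025256) = 0.9448902;  |Δ| = 0.0000077
|z5 − z4| = 0.0000077 < 0.0001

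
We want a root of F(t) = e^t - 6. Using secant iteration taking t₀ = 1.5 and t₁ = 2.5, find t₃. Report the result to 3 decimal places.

1.762

F(1.5) = -1.51831, F(2.5) = 6.18249
t₂ = 2.50000 − 6.18249·(2.50000 − 1.50000) / (6.18249 − (-1.51831)) = 2.50000 − (6.18249)/(7.70080) = 1.69716
F(1.69716) = -0.54156
t₃ = 1.69716 − (-0.54156)·(1.69716 − 2.50000) / (-0.54156 − 6.18249) = 1.69716 − (0.43479)/(-6.72406) = 1.76182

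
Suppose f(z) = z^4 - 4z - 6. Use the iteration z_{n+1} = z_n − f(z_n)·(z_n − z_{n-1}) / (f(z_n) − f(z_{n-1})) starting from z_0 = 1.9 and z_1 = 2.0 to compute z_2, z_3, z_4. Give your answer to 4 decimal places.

1.9221, 1.9236, 1.9237

f(1.9) = -0.567900, f(2.0) = 2.000000
z_2 = 2.000000 − 2.000000·(2.000000 − 1.900000) / (2.000000 − (-0.567900)) = 2.000000 − (0.200000)/(2.567900) = 1.922115
f(1.922115) = -0.038929
z_3 = 1.922115 − (-0.038929)·(1.922115 − 2.000000) / (-0.038929 − 2.000000) = 1.922115 − (0.003032)/(-2.038929) = 1.923602
f(1.923602) = -0.002588
z_4 = 1.923602 − (-0.002588)·(1.923602 − 1.922115) / (-0.002588 − (-0.038929)) = 1.923602 − (-0.000004)/(0.036340) = 1.923708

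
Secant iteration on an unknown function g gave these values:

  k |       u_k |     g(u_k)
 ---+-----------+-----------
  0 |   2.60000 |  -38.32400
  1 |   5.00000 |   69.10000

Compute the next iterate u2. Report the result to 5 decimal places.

u2 = 5.00000 − 69.10000·(5.00000 − 2.60000) / (69.10000 − (-38.32400))
   = 5.00000 − (165.8400000)/(107.4240000) = 3.4562109

3.45621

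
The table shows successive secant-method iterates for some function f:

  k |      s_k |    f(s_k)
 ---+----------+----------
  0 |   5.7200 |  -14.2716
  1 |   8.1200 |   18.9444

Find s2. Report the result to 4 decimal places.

6.7512

s2 = 8.1200 − 18.9444·(8.1200 − 5.7200) / (18.9444 − (-14.2716))
   = 8.1200 − (45.466560)/(33.216000) = 6.751185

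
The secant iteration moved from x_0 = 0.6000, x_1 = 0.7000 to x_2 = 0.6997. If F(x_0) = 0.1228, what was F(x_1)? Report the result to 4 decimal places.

-0.0004

The secant line through (0.6000, 0.1228) and (0.7000, F(x_1)) crosses zero at x_2 = 0.6997.
So (0.6000, 0.1228), (0.7000, F(x_1)), (0.6997, 0) are collinear:
F(x_1) = 0.1228 · (0.7000 − 0.6997) / (0.6000 − 0.6997) = 0.1228 · (0.000300)/(-0.099700) = -0.000370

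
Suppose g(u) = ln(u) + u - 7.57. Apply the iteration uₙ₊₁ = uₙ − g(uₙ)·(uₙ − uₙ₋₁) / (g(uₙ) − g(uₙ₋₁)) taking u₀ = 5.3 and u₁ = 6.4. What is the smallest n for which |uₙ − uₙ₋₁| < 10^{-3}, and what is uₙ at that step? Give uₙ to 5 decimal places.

g(5.3) = -0.6022932, g(6.4) = 0.6862980
u₂ = 6.4000000 − 0.6862980·(1.1000000)/(1.2885912) = 5.8141448;  |Δ| = 0.5858552
g(5.8141448) = 0.0044386
u₃ = 5.8141448 − 0.0044386·(-0.5858552)/(-0.6818594) = 5.8103312;  |Δ| = 0.0038136
g(5.8103312) = -0.0000312
u₄ = 5.8103312 − (-0.0000312)·(-0.0038136)/(-0.0044697) = 5.8103578;  |Δ| = 0.0000266
|u₄ − u₃| = 0.0000266 < 10^{-3}

n = 4, uₙ = 5.81036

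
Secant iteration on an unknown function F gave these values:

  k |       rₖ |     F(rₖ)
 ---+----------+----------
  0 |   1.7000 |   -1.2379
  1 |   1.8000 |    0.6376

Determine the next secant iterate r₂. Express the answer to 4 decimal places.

r₂ = 1.8000 − 0.6376·(1.8000 − 1.7000) / (0.6376 − (-1.2379))
   = 1.8000 − (0.063760)/(1.875500) = 1.766004

1.7660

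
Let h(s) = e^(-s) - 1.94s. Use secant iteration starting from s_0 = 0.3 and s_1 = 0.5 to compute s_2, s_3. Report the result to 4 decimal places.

h(0.3) = 0.158818, h(0.5) = -0.363469
s_2 = 0.500000 − (-0.363469)·(0.500000 − 0.300000) / (-0.363469 − 0.158818) = 0.500000 − (-0.072694)/(-0.522288) = 0.360816
h(0.360816) = -0.002877
s_3 = 0.360816 − (-0.002877)·(0.360816 − 0.500000) / (-0.002877 − (-0.363469)) = 0.360816 − (0.000400)/(0.360593) = 0.359706

0.3608, 0.3597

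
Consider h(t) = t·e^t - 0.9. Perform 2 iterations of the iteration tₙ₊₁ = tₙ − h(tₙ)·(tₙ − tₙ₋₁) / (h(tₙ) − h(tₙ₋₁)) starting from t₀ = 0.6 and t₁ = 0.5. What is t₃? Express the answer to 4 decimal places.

h(0.6) = 0.193271, h(0.5) = -0.075639
t₂ = 0.500000 − (-0.075639)·(0.500000 − 0.600000) / (-0.075639 − 0.193271) = 0.500000 − (0.007564)/(-0.268911) = 0.528128
h(0.528128) = -0.004424
t₃ = 0.528128 − (-0.004424)·(0.528128 − 0.500000) / (-0.004424 − (-0.075639)) = 0.528128 − (-0.000124)/(0.071215) = 0.529876

0.5299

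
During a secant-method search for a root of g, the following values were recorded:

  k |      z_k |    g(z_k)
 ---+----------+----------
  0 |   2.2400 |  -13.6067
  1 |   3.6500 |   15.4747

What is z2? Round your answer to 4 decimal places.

z2 = 3.6500 − 15.4747·(3.6500 − 2.2400) / (15.4747 − (-13.6067))
   = 3.6500 − (21.819327)/(29.081400) = 2.899715

2.8997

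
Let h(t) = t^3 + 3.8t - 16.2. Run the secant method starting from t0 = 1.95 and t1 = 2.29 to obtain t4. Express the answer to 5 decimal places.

h(1.95) = -1.3751250, h(2.29) = 4.5109890
t2 = 2.2900000 − 4.5109890·(2.2900000 − 1.9500000) / (4.5109890 − (-1.3751250)) = 2.2900000 − (1.5337363)/(5.8861140) = 2.0294314
h(2.0294314) = -0.1297605
t3 = 2.0294314 − (-0.1297605)·(2.0294314 − 2.2900000) / (-0.1297605 − 4.5109890) = 2.0294314 − (0.0338115)/(-4.6407495) = 2.0367172
h(2.0367172) = -0.0117294
t4 = 2.0367172 − (-0.0117294)·(2.0367172 − 2.0294314) / (-0.0117294 − (-0.1297605)) = 2.0367172 − (-0.0000855)/(0.1180311) = 2.0374413

2.03744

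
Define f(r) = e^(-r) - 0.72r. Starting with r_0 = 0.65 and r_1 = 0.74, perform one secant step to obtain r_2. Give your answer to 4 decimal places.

0.6943

f(0.65) = 0.054046, f(0.74) = -0.055686
r_2 = 0.740000 − (-0.055686)·(0.740000 − 0.650000) / (-0.055686 − 0.054046) = 0.740000 − (-0.005012)/(-0.109732) = 0.694327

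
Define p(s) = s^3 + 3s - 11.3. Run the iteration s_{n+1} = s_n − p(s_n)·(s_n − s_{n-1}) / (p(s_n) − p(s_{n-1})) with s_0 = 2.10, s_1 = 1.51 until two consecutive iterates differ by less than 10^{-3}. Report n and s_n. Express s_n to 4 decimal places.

p(2.10) = 4.261000, p(1.51) = -3.327049
s_2 = 1.510000 − (-3.327049)·(-0.590000)/(-7.588049) = 1.768691;  |Δ| = 0.258691
p(1.768691) = -0.460990
s_3 = 1.768691 − (-0.460990)·(0.258691)/(2.866059) = 1.810300;  |Δ| = 0.041609
p(1.810300) = 0.063588
s_4 = 1.810300 − 0.063588·(0.041609)/(0.524577) = 1.805256;  |Δ| = 0.005044
p(1.805256) = -0.000993
s_5 = 1.805256 − (-0.000993)·(-0.005044)/(-0.064581) = 1.805334;  |Δ| = 0.000078
|s_5 − s_4| = 0.000078 < 10^{-3}

n = 5, s_n = 1.8053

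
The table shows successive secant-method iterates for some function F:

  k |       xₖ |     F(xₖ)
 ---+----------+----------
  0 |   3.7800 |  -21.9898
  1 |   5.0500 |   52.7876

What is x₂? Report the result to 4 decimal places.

4.1535

x₂ = 5.0500 − 52.7876·(5.0500 − 3.7800) / (52.7876 − (-21.9898))
   = 5.0500 − (67.040252)/(74.777400) = 4.153469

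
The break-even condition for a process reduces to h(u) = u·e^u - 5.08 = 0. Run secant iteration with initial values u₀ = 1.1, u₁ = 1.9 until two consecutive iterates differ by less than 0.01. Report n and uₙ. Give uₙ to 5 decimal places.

n = 5, uₙ = 1.33575

h(1.1) = -1.7754174, h(1.9) = 7.6231994
u₂ = 1.9000000 − 7.6231994·(0.8000000)/(9.3986168) = 1.2511216;  |Δ| = 0.6488784
h(1.2511216) = -0.7082560
u₃ = 1.2511216 − (-0.7082560)·(-0.6488784)/(-8.3314555) = 1.3062827;  |Δ| = 0.0551611
h(1.3062827) = -0.2566529
u₄ = 1.3062827 − (-0.2566529)·(0.0551611)/(0.4516031) = 1.3376315;  |Δ| = 0.0313489
h(1.3376315) = 0.0163881
u₅ = 1.3376315 − 0.0163881·(0.0313489)/(0.2730410) = 1.3357500;  |Δ| = 0.0018816
|u₅ − u₄| = 0.0018816 < 0.01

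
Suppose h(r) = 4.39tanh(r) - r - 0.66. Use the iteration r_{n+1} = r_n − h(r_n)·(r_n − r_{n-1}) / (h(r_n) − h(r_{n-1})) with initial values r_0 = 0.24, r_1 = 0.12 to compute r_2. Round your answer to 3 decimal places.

0.199

h(0.24) = 0.13383, h(0.12) = -0.25571
r_2 = 0.12000 − (-0.25571)·(0.12000 − 0.24000) / (-0.25571 − 0.13383) = 0.12000 − (0.03069)/(-0.38954) = 0.19877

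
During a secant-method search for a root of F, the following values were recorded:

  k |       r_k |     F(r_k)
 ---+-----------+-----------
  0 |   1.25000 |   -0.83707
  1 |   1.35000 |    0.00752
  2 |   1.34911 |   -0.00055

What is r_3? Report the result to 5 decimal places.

r_3 = 1.34911 − (-0.00055)·(1.34911 − 1.35000) / (-0.00055 − 0.00752)
   = 1.34911 − (0.0000005)/(-0.0080700) = 1.3491707

1.34917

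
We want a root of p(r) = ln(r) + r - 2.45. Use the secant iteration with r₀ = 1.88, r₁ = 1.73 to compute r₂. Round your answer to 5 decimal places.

p(1.88) = 0.0612718, p(1.73) = -0.1718786
r₂ = 1.7300000 − (-0.1718786)·(1.7300000 − 1.8800000) / (-0.1718786 − 0.0612718) = 1.7300000 − (0.0257818)/(-0.2331504) = 1.8405801

1.84058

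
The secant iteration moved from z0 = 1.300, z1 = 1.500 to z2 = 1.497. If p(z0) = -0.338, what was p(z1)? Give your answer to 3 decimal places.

The secant line through (1.300, -0.338) and (1.500, p(z1)) crosses zero at z2 = 1.497.
So (1.300, -0.338), (1.500, p(z1)), (1.497, 0) are collinear:
p(z1) = -0.338 · (1.500 − 1.497) / (1.300 − 1.497) = -0.338 · (0.00300)/(-0.19700) = 0.00515

0.005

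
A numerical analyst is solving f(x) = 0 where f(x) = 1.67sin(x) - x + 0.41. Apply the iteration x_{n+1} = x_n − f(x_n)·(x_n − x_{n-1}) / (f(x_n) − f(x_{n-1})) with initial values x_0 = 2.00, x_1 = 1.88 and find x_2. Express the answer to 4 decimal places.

1.9554

f(2.00) = -0.071473, f(1.88) = 0.120802
x_2 = 1.880000 − 0.120802·(1.880000 − 2.000000) / (0.120802 − (-0.071473)) = 1.880000 − (-0.014496)/(0.192276) = 1.955393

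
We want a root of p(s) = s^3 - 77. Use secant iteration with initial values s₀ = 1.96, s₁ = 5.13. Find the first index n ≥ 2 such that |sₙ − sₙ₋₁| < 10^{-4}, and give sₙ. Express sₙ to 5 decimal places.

p(1.96) = -69.4704640, p(5.13) = 58.0056970
s₂ = 5.1300000 − 58.0056970·(3.1700000)/(127.4761610) = 3.6875494;  |Δ| = 1.4424506
p(3.6875494) = -26.8566256
s₃ = 3.6875494 − (-26.8566256)·(-1.4424506)/(-84.8623226) = 4.1440460;  |Δ| = 0.4564965
p(4.1440460) = -5.8338143
s₄ = 4.1440460 − (-5.8338143)·(0.4564965)/(21.0228114) = 4.2707234;  |Δ| = 0.1266774
p(4.2707234) = 0.8940586
s₅ = 4.2707234 − 0.8940586·(0.1266774)/(6.7278729) = 4.2538894;  |Δ| = 0.0168340
p(4.2538894) = -0.0234257
s₆ = 4.2538894 − (-0.0234257)·(-0.0168340)/(-0.9174843) = 4.2543192;  |Δ| = 0.0004298
p(4.2543192) = -0.0000901
s₇ = 4.2543192 − (-0.0000901)·(0.0004298)/(0.0233356) = 4.2543209;  |Δ| = 0.0000017
|s₇ − s₆| = 0.0000017 < 10^{-4}

n = 7, sₙ = 4.25432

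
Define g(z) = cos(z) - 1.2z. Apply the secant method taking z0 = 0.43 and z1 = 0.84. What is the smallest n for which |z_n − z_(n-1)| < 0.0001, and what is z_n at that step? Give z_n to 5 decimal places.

n = 5, z_n = 0.65889

g(0.43) = 0.3929657, g(0.84) = -0.3405372
z2 = 0.8400000 − (-0.3405372)·(0.4100000)/(-0.7335029) = 0.6496528;  |Δ| = 0.1903472
g(0.6496528) = 0.0167105
z3 = 0.6496528 − 0.0167105·(-0.1903472)/(0.3572477) = 0.6585564;  |Δ| = 0.0089036
g(0.6585564) = 0.0006088
z4 = 0.6585564 − 0.0006088·(0.0089036)/(-0.0161018) = 0.6588931;  |Δ| = 0.0003366
g(0.6588931) = -0.0000012
z5 = 0.6588931 − (-0.0000012)·(0.0003366)/(-0.0006100) = 0.6588924;  |Δ| = 0.0000007
|z5 − z4| = 0.0000007 < 0.0001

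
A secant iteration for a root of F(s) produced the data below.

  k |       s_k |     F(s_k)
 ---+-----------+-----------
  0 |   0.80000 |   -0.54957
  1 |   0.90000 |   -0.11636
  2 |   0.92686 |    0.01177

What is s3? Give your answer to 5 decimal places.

0.92439

s3 = 0.92686 − 0.01177·(0.92686 − 0.90000) / (0.01177 − (-0.11636))
   = 0.92686 − (0.0003161)/(0.1281300) = 0.9243926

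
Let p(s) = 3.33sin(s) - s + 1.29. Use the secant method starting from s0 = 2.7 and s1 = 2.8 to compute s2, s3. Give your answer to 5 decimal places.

p(2.7) = 0.0131750, p(2.8) = -0.3944895
s2 = 2.8000000 − (-0.3944895)·(2.8000000 − 2.7000000) / (-0.3944895 − 0.0131750) = 2.8000000 − (-0.0394489)/(-0.4076645) = 2.7032318
p(2.7032318) = 0.0002062
s3 = 2.7032318 − 0.0002062·(2.7032318 − 2.8000000) / (0.0002062 − (-0.3944895)) = 2.7032318 − (-0.0000199)/(0.3946956) = 2.7032824

2.70323, 2.70328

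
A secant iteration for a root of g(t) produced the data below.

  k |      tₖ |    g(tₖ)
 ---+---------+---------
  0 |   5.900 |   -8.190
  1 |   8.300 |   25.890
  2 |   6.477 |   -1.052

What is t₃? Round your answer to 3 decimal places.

6.548

t₃ = 6.477 − (-1.052)·(6.477 − 8.300) / (-1.052 − 25.890)
   = 6.477 − (1.91780)/(-26.94200) = 6.54818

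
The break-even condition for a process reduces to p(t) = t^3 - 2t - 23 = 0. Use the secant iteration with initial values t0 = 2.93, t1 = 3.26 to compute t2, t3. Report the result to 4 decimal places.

p(2.93) = -3.706243, p(3.26) = 5.125976
t2 = 3.260000 − 5.125976·(3.260000 − 2.930000) / (5.125976 − (-3.706243)) = 3.260000 − (1.691572)/(8.832219) = 3.068477
p(3.068477) = -0.245549
t3 = 3.068477 − (-0.245549)·(3.068477 − 3.260000) / (-0.245549 − 5.125976) = 3.068477 − (0.047028)/(-5.371525) = 3.077232

3.0685, 3.0772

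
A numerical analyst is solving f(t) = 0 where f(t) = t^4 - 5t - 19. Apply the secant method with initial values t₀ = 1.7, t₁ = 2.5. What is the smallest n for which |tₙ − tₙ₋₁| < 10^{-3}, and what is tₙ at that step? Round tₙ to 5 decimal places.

f(1.7) = -19.1479000, f(2.5) = 7.5625000
t₂ = 2.5000000 − 7.5625000·(0.8000000)/(26.7104000) = 2.2734965;  |Δ| = 0.2265035
f(2.2734965) = -3.6511318
t₃ = 2.2734965 − (-3.6511318)·(-0.2265035)/(-11.2136318) = 2.3472455;  |Δ| = 0.0737490
f(2.3472455) = -0.3809614
t₄ = 2.3472455 − (-0.3809614)·(0.0737490)/(3.2701704) = 2.3558369;  |Δ| = 0.0085915
f(2.3558369) = 0.0229563
t₅ = 2.3558369 − 0.0229563·(0.0085915)/(0.4039176) = 2.3553486;  |Δ| = 0.0004883
|t₅ − t₄| = 0.0004883 < 10^{-3}

n = 5, tₙ = 2.35535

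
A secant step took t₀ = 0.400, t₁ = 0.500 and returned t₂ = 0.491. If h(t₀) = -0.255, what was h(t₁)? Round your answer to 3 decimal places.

The secant line through (0.400, -0.255) and (0.500, h(t₁)) crosses zero at t₂ = 0.491.
So (0.400, -0.255), (0.500, h(t₁)), (0.491, 0) are collinear:
h(t₁) = -0.255 · (0.500 − 0.491) / (0.400 − 0.491) = -0.255 · (0.00900)/(-0.09100) = 0.02522

0.025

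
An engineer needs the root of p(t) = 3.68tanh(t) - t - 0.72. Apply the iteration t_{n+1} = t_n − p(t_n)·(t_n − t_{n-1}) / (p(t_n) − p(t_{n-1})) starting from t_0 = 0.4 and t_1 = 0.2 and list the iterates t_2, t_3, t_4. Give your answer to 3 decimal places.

0.282, 0.278, 0.278

p(0.4) = 0.27821, p(0.2) = -0.19366
t_2 = 0.20000 − (-0.19366)·(0.20000 − 0.40000) / (-0.19366 − 0.27821) = 0.20000 − (0.03873)/(-0.47187) = 0.28208
p(0.28208) = 0.00929
t_3 = 0.28208 − 0.00929·(0.28208 − 0.20000) / (0.00929 − (-0.19366)) = 0.28208 − (0.00076)/(0.20295) = 0.27832
p(0.27832) = 0.00025
t_4 = 0.27832 − 0.00025·(0.27832 − 0.28208) / (0.00025 − 0.00929) = 0.27832 − (0.00000)/(-0.00904) = 0.27822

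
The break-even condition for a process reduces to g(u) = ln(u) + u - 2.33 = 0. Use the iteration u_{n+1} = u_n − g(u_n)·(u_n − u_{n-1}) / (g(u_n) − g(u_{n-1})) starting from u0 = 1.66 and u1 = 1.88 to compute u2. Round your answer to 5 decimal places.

g(1.66) = -0.1631824, g(1.88) = 0.1812718
u2 = 1.8800000 − 0.1812718·(1.8800000 − 1.6600000) / (0.1812718 − (-0.1631824)) = 1.8800000 − (0.0398798)/(0.3444542) = 1.7642232

1.76422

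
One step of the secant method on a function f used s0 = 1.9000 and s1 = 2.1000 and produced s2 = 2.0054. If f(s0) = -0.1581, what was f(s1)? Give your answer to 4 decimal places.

The secant line through (1.9000, -0.1581) and (2.1000, f(s1)) crosses zero at s2 = 2.0054.
So (1.9000, -0.1581), (2.1000, f(s1)), (2.0054, 0) are collinear:
f(s1) = -0.1581 · (2.1000 − 2.0054) / (1.9000 − 2.0054) = -0.1581 · (0.094600)/(-0.105400) = 0.141900

0.1419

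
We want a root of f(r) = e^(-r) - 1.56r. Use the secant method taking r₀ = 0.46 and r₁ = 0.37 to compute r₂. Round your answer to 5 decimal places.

f(0.46) = -0.0863164, f(0.37) = 0.1135343
r₂ = 0.3700000 − 0.1135343·(0.3700000 − 0.4600000) / (0.1135343 − (-0.0863164)) = 0.3700000 − (-0.0102181)/(0.1998507) = 0.4211286

0.42113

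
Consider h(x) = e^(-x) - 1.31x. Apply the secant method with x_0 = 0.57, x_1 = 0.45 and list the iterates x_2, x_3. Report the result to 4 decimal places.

h(0.57) = -0.181175, h(0.45) = 0.048128
x_2 = 0.450000 − 0.048128·(0.450000 − 0.570000) / (0.048128 − (-0.181175)) = 0.450000 − (-0.005775)/(0.229303) = 0.475187
h(0.475187) = -0.000726
x_3 = 0.475187 − (-0.000726)·(0.475187 − 0.450000) / (-0.000726 − 0.048128) = 0.475187 − (-0.000018)/(-0.048854) = 0.474813

0.4752, 0.4748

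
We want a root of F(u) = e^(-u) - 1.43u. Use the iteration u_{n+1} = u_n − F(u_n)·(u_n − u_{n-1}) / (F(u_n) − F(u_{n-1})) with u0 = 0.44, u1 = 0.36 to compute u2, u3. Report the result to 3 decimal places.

F(0.44) = 0.01484, F(0.36) = 0.18288
u2 = 0.36000 − 0.18288·(0.36000 − 0.44000) / (0.18288 − 0.01484) = 0.36000 − (-0.01463)/(0.16804) = 0.44706
F(0.44706) = 0.00020
u3 = 0.44706 − 0.00020·(0.44706 − 0.36000) / (0.00020 − 0.18288) = 0.44706 − (0.00002)/(-0.18267) = 0.44716

0.447, 0.447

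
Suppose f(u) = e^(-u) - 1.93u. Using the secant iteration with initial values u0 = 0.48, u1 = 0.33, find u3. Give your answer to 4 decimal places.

0.3611

f(0.48) = -0.307617, f(0.33) = 0.082024
u2 = 0.330000 − 0.082024·(0.330000 − 0.480000) / (0.082024 − (-0.307617)) = 0.330000 − (-0.012304)/(0.389640) = 0.361577
f(0.361577) = -0.001266
u3 = 0.361577 − (-0.001266)·(0.361577 − 0.330000) / (-0.001266 − 0.082024) = 0.361577 − (-0.000040)/(-0.083290) = 0.361097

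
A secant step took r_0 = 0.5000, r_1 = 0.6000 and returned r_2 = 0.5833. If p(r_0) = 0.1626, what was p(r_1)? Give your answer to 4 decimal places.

-0.0326

The secant line through (0.5000, 0.1626) and (0.6000, p(r_1)) crosses zero at r_2 = 0.5833.
So (0.5000, 0.1626), (0.6000, p(r_1)), (0.5833, 0) are collinear:
p(r_1) = 0.1626 · (0.6000 − 0.5833) / (0.5000 − 0.5833) = 0.1626 · (0.016700)/(-0.083300) = -0.032598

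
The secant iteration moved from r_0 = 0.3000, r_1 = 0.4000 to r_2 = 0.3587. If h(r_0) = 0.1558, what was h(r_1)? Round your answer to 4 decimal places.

The secant line through (0.3000, 0.1558) and (0.4000, h(r_1)) crosses zero at r_2 = 0.3587.
So (0.3000, 0.1558), (0.4000, h(r_1)), (0.3587, 0) are collinear:
h(r_1) = 0.1558 · (0.4000 − 0.3587) / (0.3000 − 0.3587) = 0.1558 · (0.041300)/(-0.058700) = -0.109617

-0.1096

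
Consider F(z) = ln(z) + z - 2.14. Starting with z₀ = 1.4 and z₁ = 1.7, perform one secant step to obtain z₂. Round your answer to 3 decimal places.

1.645

F(1.4) = -0.40353, F(1.7) = 0.09063
z₂ = 1.70000 − 0.09063·(1.70000 − 1.40000) / (0.09063 − (-0.40353)) = 1.70000 − (0.02719)/(0.49416) = 1.64498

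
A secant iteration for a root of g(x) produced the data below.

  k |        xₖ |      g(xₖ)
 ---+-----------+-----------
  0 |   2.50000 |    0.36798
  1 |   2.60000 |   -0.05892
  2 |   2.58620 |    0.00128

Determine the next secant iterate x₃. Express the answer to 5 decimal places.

2.58649

x₃ = 2.58620 − 0.00128·(2.58620 − 2.60000) / (0.00128 − (-0.05892))
   = 2.58620 − (-0.0000177)/(0.0602000) = 2.5864934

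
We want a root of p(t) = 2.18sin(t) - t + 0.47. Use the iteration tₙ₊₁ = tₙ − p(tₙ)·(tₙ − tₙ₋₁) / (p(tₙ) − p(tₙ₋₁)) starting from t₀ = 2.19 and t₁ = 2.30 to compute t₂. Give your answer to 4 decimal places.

2.2134

p(2.19) = 0.055263, p(2.30) = -0.204363
t₂ = 2.300000 − (-0.204363)·(2.300000 − 2.190000) / (-0.204363 − 0.055263) = 2.300000 − (-0.022480)/(-0.259626) = 2.213414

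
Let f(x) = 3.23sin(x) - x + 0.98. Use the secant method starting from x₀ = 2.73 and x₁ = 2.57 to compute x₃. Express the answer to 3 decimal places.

2.612

f(2.73) = -0.45778, f(2.57) = 0.15734
x₂ = 2.57000 − 0.15734·(2.57000 − 2.73000) / (0.15734 − (-0.45778)) = 2.57000 − (-0.02517)/(0.61512) = 2.61093
f(2.61093) = 0.00380
x₃ = 2.61093 − 0.00380·(2.61093 − 2.57000) / (0.00380 − 0.15734) = 2.61093 − (0.00016)/(-0.15354) = 2.61194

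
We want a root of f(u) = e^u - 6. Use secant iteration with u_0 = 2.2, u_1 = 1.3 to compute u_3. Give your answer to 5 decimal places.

f(2.2) = 3.0250135, f(1.3) = -2.3307033
u_2 = 1.3000000 − (-2.3307033)·(1.3000000 − 2.2000000) / (-2.3307033 − 3.0250135) = 1.3000000 − (2.0976330)/(-5.3557168) = 1.6916624
f(1.6916624) = -0.5715024
u_3 = 1.6916624 − (-0.5715024)·(1.6916624 − 1.3000000) / (-0.5715024 − (-2.3307033)) = 1.6916624 − (-0.2238360)/(1.7592010) = 1.8188997

1.81890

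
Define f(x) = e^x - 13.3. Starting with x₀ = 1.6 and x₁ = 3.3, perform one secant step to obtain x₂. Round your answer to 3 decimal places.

f(1.6) = -8.34697, f(3.3) = 13.81264
x₂ = 3.30000 − 13.81264·(3.30000 − 1.60000) / (13.81264 − (-8.34697)) = 3.30000 − (23.48149)/(22.15961) = 2.24035

2.240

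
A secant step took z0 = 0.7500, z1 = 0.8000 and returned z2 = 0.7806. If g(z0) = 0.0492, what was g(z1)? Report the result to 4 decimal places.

-0.0312

The secant line through (0.7500, 0.0492) and (0.8000, g(z1)) crosses zero at z2 = 0.7806.
So (0.7500, 0.0492), (0.8000, g(z1)), (0.7806, 0) are collinear:
g(z1) = 0.0492 · (0.8000 − 0.7806) / (0.7500 − 0.7806) = 0.0492 · (0.019400)/(-0.030600) = -0.031192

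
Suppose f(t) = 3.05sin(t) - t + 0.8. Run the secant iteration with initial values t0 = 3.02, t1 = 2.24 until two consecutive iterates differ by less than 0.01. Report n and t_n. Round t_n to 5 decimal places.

n = 4, t_n = 2.53604

f(3.02) = -1.8500556, f(2.24) = 0.9521636
t2 = 2.2400000 − 0.9521636·(-0.7800000)/(2.8022191) = 2.5050355;  |Δ| = 0.2650355
f(2.5050355) = 0.1079772
t3 = 2.5050355 − 0.1079772·(0.2650355)/(-0.8441863) = 2.5389354;  |Δ| = 0.0338999
f(2.5389354) = -0.0100928
t4 = 2.5389354 − (-0.0100928)·(0.0338999)/(-0.1180700) = 2.5360376;  |Δ| = 0.0028978
|t4 − t3| = 0.0028978 < 0.01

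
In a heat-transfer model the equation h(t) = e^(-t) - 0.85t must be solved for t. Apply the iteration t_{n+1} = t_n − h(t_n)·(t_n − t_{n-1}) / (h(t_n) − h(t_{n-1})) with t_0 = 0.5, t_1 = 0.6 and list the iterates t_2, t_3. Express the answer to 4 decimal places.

h(0.5) = 0.181531, h(0.6) = 0.038812
t_2 = 0.600000 − 0.038812·(0.600000 − 0.500000) / (0.038812 − 0.181531) = 0.600000 − (0.003881)/(-0.142719) = 0.627194
h(0.627194) = 0.000973
t_3 = 0.627194 − 0.000973·(0.627194 − 0.600000) / (0.000973 − 0.038812) = 0.627194 − (0.000026)/(-0.037839) = 0.627894

0.6272, 0.6279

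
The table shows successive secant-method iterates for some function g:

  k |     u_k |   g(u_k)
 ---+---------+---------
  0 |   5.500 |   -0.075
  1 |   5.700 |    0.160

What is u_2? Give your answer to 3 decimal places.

5.564

u_2 = 5.700 − 0.160·(5.700 − 5.500) / (0.160 − (-0.075))
   = 5.700 − (0.03200)/(0.23500) = 5.56383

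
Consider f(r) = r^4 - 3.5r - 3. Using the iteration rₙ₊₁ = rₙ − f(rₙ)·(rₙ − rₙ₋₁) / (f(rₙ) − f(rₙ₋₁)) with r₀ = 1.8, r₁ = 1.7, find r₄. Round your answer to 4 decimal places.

1.7356

f(1.8) = 1.197600, f(1.7) = -0.597900
r₂ = 1.700000 − (-0.597900)·(1.700000 − 1.800000) / (-0.597900 − 1.197600) = 1.700000 − (0.059790)/(-1.795500) = 1.733300
f(1.733300) = -0.040559
r₃ = 1.733300 − (-0.040559)·(1.733300 − 1.700000) / (-0.040559 − (-0.597900)) = 1.733300 − (-0.001351)/(0.557341) = 1.735723
f(1.735723) = 0.001542
r₄ = 1.735723 − 0.001542·(1.735723 − 1.733300) / (0.001542 − (-0.040559)) = 1.735723 − (0.000004)/(0.042101) = 1.735634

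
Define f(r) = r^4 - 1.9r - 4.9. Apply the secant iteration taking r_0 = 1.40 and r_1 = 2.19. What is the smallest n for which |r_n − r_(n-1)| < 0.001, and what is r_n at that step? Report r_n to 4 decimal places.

n = 6, r_n = 1.6873

f(1.40) = -3.718400, f(2.19) = 13.941575
r_2 = 2.190000 − 13.941575·(0.790000)/(17.659975) = 1.566339;  |Δ| = 0.623661
f(1.566339) = -1.856790
r_3 = 1.566339 − (-1.856790)·(-0.623661)/(-15.798365) = 1.639638;  |Δ| = 0.073299
f(1.639638) = -0.787751
r_4 = 1.639638 − (-0.787751)·(0.073299)/(1.069039) = 1.693650;  |Δ| = 0.054013
f(1.693650) = 0.110080
r_5 = 1.693650 − 0.110080·(0.054013)/(0.897831) = 1.687028;  |Δ| = 0.006622
f(1.687028) = -0.005273
r_6 = 1.687028 − (-0.005273)·(-0.006622)/(-0.115354) = 1.687331;  |Δ| = 0.000303
|r_6 − r_5| = 0.000303 < 0.001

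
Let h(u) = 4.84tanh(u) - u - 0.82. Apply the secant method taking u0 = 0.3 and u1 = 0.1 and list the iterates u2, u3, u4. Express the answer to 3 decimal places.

0.220, 0.218, 0.218

h(0.3) = 0.28995, h(0.1) = -0.43761
u2 = 0.10000 − (-0.43761)·(0.10000 − 0.30000) / (-0.43761 − 0.28995) = 0.10000 − (0.08752)/(-0.72756) = 0.22029
h(0.22029) = 0.00901
u3 = 0.22029 − 0.00901·(0.22029 − 0.10000) / (0.00901 − (-0.43761)) = 0.22029 − (0.00108)/(0.44662) = 0.21787
h(0.21787) = 0.00024
u4 = 0.21787 − 0.00024·(0.21787 − 0.22029) / (0.00024 − 0.00901) = 0.21787 − (0.00000)/(-0.00877) = 0.21780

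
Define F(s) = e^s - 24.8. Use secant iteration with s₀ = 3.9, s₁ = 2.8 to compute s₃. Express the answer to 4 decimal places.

3.2405

F(3.9) = 24.602449, F(2.8) = -8.355353
s₂ = 2.800000 − (-8.355353)·(2.800000 − 3.900000) / (-8.355353 − 24.602449) = 2.800000 − (9.190889)/(-32.957802) = 3.078868
F(3.078868) = -3.066206
s₃ = 3.078868 − (-3.066206)·(3.078868 − 2.800000) / (-3.066206 − (-8.355353)) = 3.078868 − (-0.855068)/(5.289147) = 3.240533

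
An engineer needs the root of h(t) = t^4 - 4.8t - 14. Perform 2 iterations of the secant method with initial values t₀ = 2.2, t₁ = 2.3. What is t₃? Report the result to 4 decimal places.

h(2.2) = -1.134400, h(2.3) = 2.944100
t₂ = 2.300000 − 2.944100·(2.300000 − 2.200000) / (2.944100 − (-1.134400)) = 2.300000 − (0.294410)/(4.078500) = 2.227814
h(2.227814) = -0.060592
t₃ = 2.227814 − (-0.060592)·(2.227814 − 2.300000) / (-0.060592 − 2.944100) = 2.227814 − (0.004374)/(-3.004692) = 2.229270

2.2293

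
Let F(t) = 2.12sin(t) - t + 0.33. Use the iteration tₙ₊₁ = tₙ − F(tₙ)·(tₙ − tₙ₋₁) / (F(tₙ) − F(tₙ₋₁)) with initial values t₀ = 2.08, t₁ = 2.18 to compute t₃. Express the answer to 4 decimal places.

2.1286

F(2.08) = 0.101042, F(2.18) = -0.111380
t₂ = 2.180000 − (-0.111380)·(2.180000 − 2.080000) / (-0.111380 − 0.101042) = 2.180000 − (-0.011138)/(-0.212422) = 2.127567
F(2.127567) = 0.002242
t₃ = 2.127567 − 0.002242·(2.127567 − 2.180000) / (0.002242 − (-0.111380)) = 2.127567 − (-0.000118)/(0.113621) = 2.128601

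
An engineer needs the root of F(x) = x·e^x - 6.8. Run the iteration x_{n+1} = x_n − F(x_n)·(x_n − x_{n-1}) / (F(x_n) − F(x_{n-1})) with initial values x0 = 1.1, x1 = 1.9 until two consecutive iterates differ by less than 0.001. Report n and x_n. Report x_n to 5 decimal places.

F(1.1) = -3.4954174, F(1.9) = 5.9031994
x2 = 1.9000000 − 5.9031994·(0.8000000)/(9.3986168) = 1.3975261;  |Δ| = 0.5024739
F(1.3975261) = -1.1467550
x3 = 1.3975261 − (-1.1467550)·(-0.5024739)/(-7.0499544) = 1.4792592;  |Δ| = 0.0817331
F(1.4792592) = -0.3065070
x4 = 1.4792592 − (-0.3065070)·(0.0817331)/(0.8402480) = 1.5090739;  |Δ| = 0.0298147
F(1.5090739) = 0.0248480
x5 = 1.5090739 − 0.0248480·(0.0298147)/(0.3313550) = 1.5068381;  |Δ| = 0.0022358
F(1.5068381) = -0.0004826
x6 = 1.5068381 − (-0.0004826)·(-0.0022358)/(-0.0253306) = 1.5068807;  |Δ| = 0.0000426
|x6 − x5| = 0.0000426 < 0.001

n = 6, x_n = 1.50688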